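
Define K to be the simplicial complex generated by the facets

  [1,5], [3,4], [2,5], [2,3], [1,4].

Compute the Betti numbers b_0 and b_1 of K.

b_0 = 1, b_1 = 1.

K has 5 vertices, 5 edges.
rank ∂_0 = 0, rank ∂_1 = 4 ⇒ b_0 = 5 − 0 − 4 = 1; all invariant factors of ∂_1 are 1 so no torsion. So H_0 = Z.
rank ∂_1 = 4, rank ∂_2 = 0 ⇒ b_1 = 5 − 4 − 0 = 1. So H_1 = Z.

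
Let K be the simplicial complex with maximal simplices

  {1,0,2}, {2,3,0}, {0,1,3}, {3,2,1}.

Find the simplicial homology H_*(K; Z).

H_0 = Z,  H_1 = 0,  H_2 = Z.

Fix the vertex order 0 < 1 < 2 < 3 and write every simplex with vertices in increasing order. Then dim K = 2 and the simplices of K are:

  0-simplices (4): [0], [1], [2], [3]
  1-simplices (6): [0,1], [0,2], [0,3], [1,2], [1,3], [2,3]
  2-simplices (4): [0,1,2], [0,1,3], [0,2,3], [1,2,3]

so the chain groups are C_0 ≅ Z^4, C_1 ≅ Z^6, C_2 ≅ Z^4.

Boundary ∂_1: C_1 → C_0 sends each edge [p,q] (with p < q) to q − p. For instance
  ∂[1,3] = [3] − [1].
The resulting 4×6 matrix has rank 3, and its Smith normal form has invariant factors (1,1,1).

The boundary map ∂_2: C_2 → C_1 maps a triangle to the signed sum of its edges. For instance
  ∂[0,1,2] = [1,2] − [0,2] + [0,1],
  ∂[0,2,3] = [2,3] − [0,3] + [0,2].
This gives a 6×4 integer matrix of rank 3; reducing to Smith normal form yields diagonal entries (1,1,1).

Reading off H_k = ker ∂_k / im ∂_{k+1}:

  H_0: rank C_0 − rank ∂_1 = 4 − 3 = 1, and the invariant factors of ∂_1 are all 1, so H_0 ≅ Z.
  H_1: rank ker ∂_1 − rank ∂_2 = (6 − 3) − 3 = 0, and the invariant factors of ∂_2 are all 1, so H_1 ≅ 0.
  H_2: rank ker ∂_2 − rank ∂_3 = (4 − 3) − 0 = 1, and there is no ∂_3, so H_2 ≅ Z.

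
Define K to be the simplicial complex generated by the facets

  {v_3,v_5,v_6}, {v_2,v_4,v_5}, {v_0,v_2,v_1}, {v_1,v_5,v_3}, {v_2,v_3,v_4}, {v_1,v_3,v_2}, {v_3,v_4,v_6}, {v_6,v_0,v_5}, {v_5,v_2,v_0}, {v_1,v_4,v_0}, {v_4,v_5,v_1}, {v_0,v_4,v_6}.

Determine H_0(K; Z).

H_0 ≅ Z.

Fix the vertex order v_0 < v_1 < v_2 < v_3 < v_4 < v_5 < v_6 and write every simplex with vertices in increasing order. Then dim K = 2 and the simplices of K are:

  0-simplices (7): [v_0], [v_1], [v_2], [v_3], [v_4], [v_5], [v_6]
  1-simplices (18): (18 of them)
  2-simplices (12): (12 of them)

giving chain groups C_0 ≅ Z^7, C_1 ≅ Z^18, C_2 ≅ Z^12.

Boundary ∂_1: C_1 → C_0 maps an edge to its endpoints' difference, ∂[p,q] = q − p. For instance
  ∂[v_1,v_2] = [v_2] − [v_1].
This gives a 7×18 integer matrix of rank 6; reducing to Smith normal form yields diagonal entries (1,1,1,1,1,1).

The boundary map ∂_2: C_2 → C_1 sends each 2-simplex [p,q,r] to [q,r] − [p,r] + [p,q]. For instance
  ∂[v_0,v_2,v_5] = [v_2,v_5] − [v_0,v_5] + [v_0,v_2],
  ∂[v_2,v_3,v_4] = [v_3,v_4] − [v_2,v_4] + [v_2,v_3].
The resulting 18×12 matrix has rank 12, and its Smith normal form has invariant factors (1,1,1,1,1,1,1,1,1,1,1,2).

Now H_k = ker ∂_k / im ∂_{k+1}, so:

  H_0: rank C_0 − rank ∂_1 = 7 − 6 = 1, and the invariant factors of ∂_1 are all 1, so H_0 = Z.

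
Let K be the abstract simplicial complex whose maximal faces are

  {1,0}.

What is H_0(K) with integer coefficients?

We work with the vertex ordering 0 < 1. The simplices of K, each written with vertices in increasing order, are:

  0-simplices (2): [0], [1]
  1-simplices (1): [0,1]

so the chain groups are C_0 ≅ Z^2, C_1 ≅ Z^1.

The boundary map ∂_1: C_1 → C_0 is given by ∂[p,q] = [q] − [p].
As a 2×1 matrix over Z this has rank 1, with invariant factors (1).

From H_k ≅ ker(∂_k) / im(∂_{k+1}) we obtain:

  H_0: rank C_0 − rank ∂_1 = 2 − 1 = 1, and the invariant factors of ∂_1 are all 1, so H_0 ≅ Z.

(K is a triangulation of the 1-simplex.)

H_0 = Z.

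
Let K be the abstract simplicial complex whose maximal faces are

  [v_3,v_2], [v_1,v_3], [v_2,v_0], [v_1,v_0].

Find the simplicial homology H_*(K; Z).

H_0 ≅ Z,  H_1 ≅ Z.

Take the total order v_0 < v_1 < v_2 < v_3 on the vertex set. Then K (dimension 1) consists of the simplices:

  0-simplices (4): [v_0], [v_1], [v_2], [v_3]
  1-simplices (4): [v_0,v_1], [v_0,v_2], [v_1,v_3], [v_2,v_3]

giving chain groups C_0 ≅ Z^4, C_1 ≅ Z^4.

Boundary ∂_1: C_1 → C_0 is given by ∂[p,q] = [q] − [p]. For instance
  ∂[v_0,v_1] = [v_1] − [v_0].
This gives a 4×4 integer matrix of rank 3; reducing to Smith normal form yields diagonal entries (1,1,1).

Computing H_k = (kernel of ∂_k) / (image of ∂_{k+1}):

  H_0: rank C_0 − rank ∂_1 = 4 − 3 = 1, and the invariant factors of ∂_1 are all 1, so H_0 = Z.
  H_1: rank ker ∂_1 − rank ∂_2 = (4 − 3) − 0 = 1, and there is no ∂_2, so H_1 = Z.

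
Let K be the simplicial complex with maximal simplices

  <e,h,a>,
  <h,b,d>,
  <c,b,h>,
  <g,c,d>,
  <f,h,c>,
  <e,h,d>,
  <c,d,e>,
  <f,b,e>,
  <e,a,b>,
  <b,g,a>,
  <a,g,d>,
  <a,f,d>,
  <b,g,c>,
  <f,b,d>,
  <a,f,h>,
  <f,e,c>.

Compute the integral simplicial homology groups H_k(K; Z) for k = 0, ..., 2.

K has 8 vertices, 24 edges, 16 triangles.
rank ∂_0 = 0, rank ∂_1 = 7 ⇒ b_0 = 8 − 0 − 7 = 1; all invariant factors of ∂_1 are 1 so no torsion. So H_0 ≅ Z.
rank ∂_1 = 7, rank ∂_2 = 15 ⇒ b_1 = 24 − 7 − 15 = 2; all invariant factors of ∂_2 are 1 so no torsion. So H_1 ≅ Z^2.
rank ∂_2 = 15, rank ∂_3 = 0 ⇒ b_2 = 16 − 15 − 0 = 1. So H_2 ≅ Z.

H_0 = Z,  H_1 = Z^2,  H_2 = Z.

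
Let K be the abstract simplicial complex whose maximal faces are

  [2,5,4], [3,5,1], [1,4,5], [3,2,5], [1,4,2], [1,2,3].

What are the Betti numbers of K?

K has 5 vertices, 9 edges, 6 triangles.
rank ∂_0 = 0, rank ∂_1 = 4 ⇒ b_0 = 5 − 0 − 4 = 1; all invariant factors of ∂_1 are 1 so no torsion. So H_0 ≅ Z.
rank ∂_1 = 4, rank ∂_2 = 5 ⇒ b_1 = 9 − 4 − 5 = 0; all invariant factors of ∂_2 are 1 so no torsion. So H_1 ≅ 0.
rank ∂_2 = 5, rank ∂_3 = 0 ⇒ b_2 = 6 − 5 − 0 = 1. So H_2 ≅ Z.

b_0 = 1, b_1 = 0, b_2 = 1.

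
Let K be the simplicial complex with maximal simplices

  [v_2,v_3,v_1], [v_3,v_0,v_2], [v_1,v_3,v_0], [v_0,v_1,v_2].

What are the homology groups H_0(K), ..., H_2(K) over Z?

Take the total order v_0 < v_1 < v_2 < v_3 on the vertex set. Then K (dimension 2) consists of the simplices:

  0-simplices (4): [v_0], [v_1], [v_2], [v_3]
  1-simplices (6): [v_0,v_1], [v_0,v_2], [v_0,v_3], [v_1,v_2], [v_1,v_3], [v_2,v_3]
  2-simplices (4): [v_0,v_1,v_2], [v_0,v_1,v_3], [v_0,v_2,v_3], [v_1,v_2,v_3]

Hence C_0 ≅ Z^4, C_1 ≅ Z^6, C_2 ≅ Z^4.

Boundary ∂_1: C_1 → C_0 sends each edge [p,q] (with p < q) to q − p. For instance
  ∂[v_1,v_2] = [v_2] − [v_1].
This gives a 4×6 integer matrix of rank 3; reducing to Smith normal form yields diagonal entries (1,1,1).

The boundary map ∂_2: C_2 → C_1 acts by ∂[p,q,r] = [q,r] − [p,r] + [p,q]. For instance
  ∂[v_1,v_2,v_3] = [v_2,v_3] − [v_1,v_3] + [v_1,v_2],
  ∂[v_0,v_2,v_3] = [v_2,v_3] − [v_0,v_3] + [v_0,v_2].
This gives a 6×4 integer matrix of rank 3; reducing to Smith normal form yields diagonal entries (1,1,1).

Now H_k = ker ∂_k / im ∂_{k+1}, so:

  H_0: rank C_0 − rank ∂_1 = 4 − 3 = 1, and the invariant factors of ∂_1 are all 1, so H_0 ≅ Z.
  H_1: rank ker ∂_1 − rank ∂_2 = (6 − 3) − 3 = 0, and the invariant factors of ∂_2 are all 1, so H_1 ≅ 0.
  H_2: rank ker ∂_2 − rank ∂_3 = (4 − 3) − 0 = 1, and there is no ∂_3, so H_2 ≅ Z.

(K is a triangulation of the 2-sphere S^2.)

H_0 ≅ Z,  H_1 = 0,  H_2 ≅ Z.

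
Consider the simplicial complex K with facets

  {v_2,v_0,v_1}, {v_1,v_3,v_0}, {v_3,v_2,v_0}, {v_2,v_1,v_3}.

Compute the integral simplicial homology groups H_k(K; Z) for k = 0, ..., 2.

We work with the vertex ordering v_0 < v_1 < v_2 < v_3. The simplices of K, each written with vertices in increasing order, are:

  0-simplices (4): [v_0], [v_1], [v_2], [v_3]
  1-simplices (6): [v_0,v_1], [v_0,v_2], [v_0,v_3], [v_1,v_2], [v_1,v_3], [v_2,v_3]
  2-simplices (4): [v_0,v_1,v_2], [v_0,v_1,v_3], [v_0,v_2,v_3], [v_1,v_2,v_3]

Hence C_0 ≅ Z^4, C_1 ≅ Z^6, C_2 ≅ Z^4.

∂_1: C_1 → C_0 sends each edge [p,q] (with p < q) to q − p.
The 4×6 boundary matrix has rank 3 and Smith normal form diag(1,1,1).

Boundary ∂_2: C_2 → C_1 acts by ∂[p,q,r] = [q,r] − [p,r] + [p,q]. For instance
  ∂[v_1,v_2,v_3] = [v_2,v_3] − [v_1,v_3] + [v_1,v_2],
  ∂[v_0,v_1,v_2] = [v_1,v_2] − [v_0,v_2] + [v_0,v_1].
As a 6×4 matrix over Z this has rank 3, with invariant factors (1,1,1).

Computing H_k = (kernel of ∂_k) / (image of ∂_{k+1}):

  H_0: rank C_0 − rank ∂_1 = 4 − 3 = 1, and the invariant factors of ∂_1 are all 1, so H_0 = Z.
  H_1: rank ker ∂_1 − rank ∂_2 = (6 − 3) − 3 = 0, and the invariant factors of ∂_2 are all 1, so H_1 = 0.
  H_2: rank ker ∂_2 − rank ∂_3 = (4 − 3) − 0 = 1, and there is no ∂_3, so H_2 = Z.

As a check, the Euler characteristic is 4 − 6 + 4 = 2, which agrees with 1 − 0 + 1 = 2.

H_0 ≅ Z,  H_1 = 0,  H_2 ≅ Z.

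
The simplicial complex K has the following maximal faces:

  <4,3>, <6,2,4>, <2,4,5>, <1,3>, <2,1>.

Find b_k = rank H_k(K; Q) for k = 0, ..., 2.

b_0 = 1, b_1 = 1, b_2 = 0.

K has 6 vertices, 8 edges, 2 triangles.
rank ∂_0 = 0, rank ∂_1 = 5 ⇒ b_0 = 6 − 0 − 5 = 1; all invariant factors of ∂_1 are 1 so no torsion. So H_0 = Z.
rank ∂_1 = 5, rank ∂_2 = 2 ⇒ b_1 = 8 − 5 − 2 = 1; all invariant factors of ∂_2 are 1 so no torsion. So H_1 = Z.
rank ∂_2 = 2, rank ∂_3 = 0 ⇒ b_2 = 2 − 2 − 0 = 0. So H_2 = 0.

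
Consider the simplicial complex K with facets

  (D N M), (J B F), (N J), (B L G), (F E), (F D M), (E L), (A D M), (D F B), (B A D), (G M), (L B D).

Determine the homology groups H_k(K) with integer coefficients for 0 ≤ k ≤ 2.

Take the total order A < B < D < E < F < G < J < L < M < N on the vertex set. Then K (dimension 2) consists of the simplices:

  0-simplices (10): A, B, D, E, F, G, J, L, M, N
  1-simplices (20): AB, AD, AM, BD, BF, BG, BJ, BL, DF, DL, DM, DN, EF, EL, FJ, FM, GL, GM, JN, MN
  2-simplices (8): ABD, ADM, BDF, BDL, BFJ, BGL, DFM, DMN

giving chain groups C_0 ≅ Z^10, C_1 ≅ Z^20, C_2 ≅ Z^8.

∂_1: C_1 → C_0 sends each edge [p,q] (with p < q) to q − p.
This gives a 10×20 integer matrix of rank 9; reducing to Smith normal form yields diagonal entries (1,1,1,1,1,1,1,1,1).

The boundary map ∂_2: C_2 → C_1 maps a triangle to the signed sum of its edges. For instance
  ∂BDF = DF − BF + BD,
  ∂DMN = MN − DN + DM.
As a 20×8 matrix over Z this has rank 8, with invariant factors (1,1,1,1,1,1,1,1).

From H_k ≅ ker(∂_k) / im(∂_{k+1}) we obtain:

  H_0: rank C_0 − rank ∂_1 = 10 − 9 = 1, and the invariant factors of ∂_1 are all 1, so H_0 = Z.
  H_1: rank ker ∂_1 − rank ∂_2 = (20 − 9) − 8 = 3, and the invariant factors of ∂_2 are all 1, so H_1 = Z^3.
  H_2: rank ker ∂_2 − rank ∂_3 = (8 − 8) − 0 = 0, and there is no ∂_3, so H_2 = 0.

H_0 ≅ Z,  H_1 ≅ Z^3,  H_2 = 0.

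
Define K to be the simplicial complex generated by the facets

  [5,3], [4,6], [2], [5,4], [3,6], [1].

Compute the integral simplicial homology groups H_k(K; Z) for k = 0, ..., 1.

H_0 ≅ Z^3,  H_1 ≅ Z.

We work with the vertex ordering 1 < 2 < 3 < 4 < 5 < 6. The simplices of K, each written with vertices in increasing order, are:

  0-simplices (6): [1], [2], [3], [4], [5], [6]
  1-simplices (4): [3,5], [3,6], [4,5], [4,6]

Hence C_0 ≅ Z^6, C_1 ≅ Z^4.

Boundary ∂_1: C_1 → C_0 sends each edge [p,q] (with p < q) to q − p. For instance
  ∂[3,5] = [5] − [3].
This gives a 6×4 integer matrix of rank 3; reducing to Smith normal form yields diagonal entries (1,1,1).

Now H_k = ker ∂_k / im ∂_{k+1}, so:

  H_0: rank C_0 − rank ∂_1 = 6 − 3 = 3, and the invariant factors of ∂_1 are all 1, so H_0 ≅ Z^3.
  H_1: rank ker ∂_1 − rank ∂_2 = (4 − 3) − 0 = 1, and there is no ∂_2, so H_1 ≅ Z.

As a check, the Euler characteristic is 6 − 4 = 2, which agrees with 3 − 1 = 2.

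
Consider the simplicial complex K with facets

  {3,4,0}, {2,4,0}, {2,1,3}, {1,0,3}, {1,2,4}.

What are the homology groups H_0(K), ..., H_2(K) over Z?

Order the vertices as 0 < 1 < 2 < 3 < 4. Listing each simplex with vertices in this order, K has dimension 2 with simplices:

  0-simplices (5): [0], [1], [2], [3], [4]
  1-simplices (10): [0,1], [0,2], [0,3], [0,4], [1,2], [1,3], [1,4], [2,3], [2,4], [3,4]
  2-simplices (5): [0,1,3], [0,2,4], [0,3,4], [1,2,3], [1,2,4]

giving chain groups C_0 ≅ Z^5, C_1 ≅ Z^10, C_2 ≅ Z^5.

Boundary ∂_1: C_1 → C_0 is given by ∂[p,q] = [q] − [p]. For instance
  ∂[0,2] = [2] − [0].
This gives a 5×10 integer matrix of rank 4; reducing to Smith normal form yields diagonal entries (1,1,1,1).

∂_2: C_2 → C_1 sends each 2-simplex [p,q,r] to [q,r] − [p,r] + [p,q]. For instance
  ∂[0,1,3] = [1,3] − [0,3] + [0,1],
  ∂[1,2,4] = [2,4] − [1,4] + [1,2].
The 10×5 boundary matrix has rank 5 and Smith normal form diag(1,1,1,1,1).

Now H_k = ker ∂_k / im ∂_{k+1}, so:

  H_0: rank C_0 − rank ∂_1 = 5 − 4 = 1, and the invariant factors of ∂_1 are all 1, so H_0 = Z.
  H_1: rank ker ∂_1 − rank ∂_2 = (10 − 4) − 5 = 1, and the invariant factors of ∂_2 are all 1, so H_1 = Z.
  H_2: rank ker ∂_2 − rank ∂_3 = (5 − 5) − 0 = 0, and there is no ∂_3, so H_2 = 0.

H_0 = Z,  H_1 = Z,  H_2 = 0.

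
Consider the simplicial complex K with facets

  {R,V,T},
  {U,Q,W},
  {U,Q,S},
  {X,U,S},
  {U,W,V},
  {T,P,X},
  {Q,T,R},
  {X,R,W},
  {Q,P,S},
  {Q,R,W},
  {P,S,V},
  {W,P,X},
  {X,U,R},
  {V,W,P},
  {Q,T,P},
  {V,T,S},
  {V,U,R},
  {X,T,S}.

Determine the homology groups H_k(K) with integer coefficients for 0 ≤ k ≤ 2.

We work with the vertex ordering P < Q < R < S < T < U < V < W < X. The simplices of K, each written with vertices in increasing order, are:

  0-simplices (9): P, Q, R, S, T, U, V, W, X
  1-simplices (27): PQ, PS, PT, PV, PW, PX, QR, QS, QT, QU, QW, RT, RU, RV, RW, RX, ST, SU, SV, SX, TV, TX, UV, UW, UX, VW, WX
  2-simplices (18): PQS, PQT, PSV, PTX, PVW, PWX, QRT, QRW, QSU, QUW, RTV, RUV, RUX, RWX, STV, STX, SUX, UVW

giving chain groups C_0 ≅ Z^9, C_1 ≅ Z^27, C_2 ≅ Z^18.

∂_1: C_1 → C_0 is given by ∂[p,q] = [q] − [p]. For instance
  ∂SX = X − S.
This gives a 9×27 integer matrix of rank 8; reducing to Smith normal form yields diagonal entries (1,1,1,1,1,1,1,1).

The boundary map ∂_2: C_2 → C_1 sends each 2-simplex [p,q,r] to [q,r] − [p,r] + [p,q]. For instance
  ∂QUW = UW − QW + QU,
  ∂SUX = UX − SX + SU.
As a 27×18 matrix over Z this has rank 18, with invariant factors (1,1,1,1,1,1,1,1,1,1,1,1,1,1,1,1,1,2).

From H_k ≅ ker(∂_k) / im(∂_{k+1}) we obtain:

  H_0: rank C_0 − rank ∂_1 = 9 − 8 = 1, and the invariant factors of ∂_1 are all 1, so H_0 ≅ Z.
  H_1: rank ker ∂_1 − rank ∂_2 = (27 − 8) − 18 = 1, and ∂_2 has invariant factor 2 > 1, so H_1 ≅ Z × Z/2.
  H_2: rank ker ∂_2 − rank ∂_3 = (18 − 18) − 0 = 0, and there is no ∂_3, so H_2 ≅ 0.

H_0 = Z,  H_1 = Z × Z/2,  H_2 = 0.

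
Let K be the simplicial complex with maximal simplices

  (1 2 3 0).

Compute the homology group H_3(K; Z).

K has 4 vertices, 6 edges, 4 triangles, 1 3-simplex.
rank ∂_3 = 1, rank ∂_4 = 0 ⇒ b_3 = 1 − 1 − 0 = 0. So H_3 ≅ 0.

H_3 ≅ 0.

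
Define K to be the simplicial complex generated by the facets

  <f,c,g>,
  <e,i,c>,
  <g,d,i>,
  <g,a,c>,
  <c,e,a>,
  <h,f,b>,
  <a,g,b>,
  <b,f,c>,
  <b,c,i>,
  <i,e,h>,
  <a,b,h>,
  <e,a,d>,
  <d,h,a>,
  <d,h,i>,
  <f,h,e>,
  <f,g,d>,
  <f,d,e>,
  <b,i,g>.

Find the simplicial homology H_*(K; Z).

Order the vertices as a < b < c < d < e < f < g < h < i. Listing each simplex with vertices in this order, K has dimension 2 with simplices:

  0-simplices (9): a, b, c, d, e, f, g, h, i
  1-simplices (27): ab, ac, ad, ae, ag, ah, bc, bf, bg, bh, bi, ce, cf, cg, ci, de, df, dg, dh, di, ef, eh, ei, fg, fh, gi, hi
  2-simplices (18): abg, abh, ace, acg, ade, adh, bcf, bci, bfh, bgi, cei, cfg, def, dfg, dgi, dhi, efh, ehi

Hence C_0 ≅ Z^9, C_1 ≅ Z^27, C_2 ≅ Z^18.

The boundary map ∂_1: C_1 → C_0 sends each edge [p,q] (with p < q) to q − p. For instance
  ∂dg = g − d.
This gives a 9×27 integer matrix of rank 8; reducing to Smith normal form yields diagonal entries (1,1,1,1,1,1,1,1).

The boundary map ∂_2: C_2 → C_1 maps a triangle to the signed sum of its edges. For instance
  ∂ace = ce − ae + ac,
  ∂adh = dh − ah + ad.
The resulting 27×18 matrix has rank 18, and its Smith normal form has invariant factors (1,1,1,1,1,1,1,1,1,1,1,1,1,1,1,1,1,2).

Computing H_k = (kernel of ∂_k) / (image of ∂_{k+1}):

  H_0: rank C_0 − rank ∂_1 = 9 − 8 = 1, and the invariant factors of ∂_1 are all 1, so H_0 ≅ Z.
  H_1: rank ker ∂_1 − rank ∂_2 = (27 − 8) − 18 = 1, and ∂_2 has invariant factor 2 > 1, so H_1 ≅ Z ⊕ Z/2.
  H_2: rank ker ∂_2 − rank ∂_3 = (18 − 18) − 0 = 0, and there is no ∂_3, so H_2 ≅ 0.

H_0 ≅ Z,  H_1 ≅ Z ⊕ Z/2,  H_2 = 0.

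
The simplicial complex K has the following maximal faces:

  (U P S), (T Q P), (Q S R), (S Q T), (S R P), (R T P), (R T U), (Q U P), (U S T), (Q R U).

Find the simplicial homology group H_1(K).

Order the vertices as P < Q < R < S < T < U. Listing each simplex with vertices in this order, K has dimension 2 with simplices:

  0-simplices (6): P, Q, R, S, T, U
  1-simplices (15): PQ, PR, PS, PT, PU, QR, QS, QT, QU, RS, RT, RU, ST, SU, TU
  2-simplices (10): PQT, PQU, PRS, PRT, PSU, QRS, QRU, QST, RTU, STU

Hence C_0 ≅ Z^6, C_1 ≅ Z^15, C_2 ≅ Z^10.

∂_1: C_1 → C_0 maps an edge to its endpoints' difference, ∂[p,q] = q − p.
This gives a 6×15 integer matrix of rank 5; reducing to Smith normal form yields diagonal entries (1,1,1,1,1).

Boundary ∂_2: C_2 → C_1 acts by ∂[p,q,r] = [q,r] − [p,r] + [p,q]. For instance
  ∂PQT = QT − PT + PQ,
  ∂PSU = SU − PU + PS.
As a 15×10 matrix over Z this has rank 10, with invariant factors (1,1,1,1,1,1,1,1,1,2).

Now H_k = ker ∂_k / im ∂_{k+1}, so:

  H_1: rank ker ∂_1 − rank ∂_2 = (15 − 5) − 10 = 0, and ∂_2 has invariant factor 2 > 1, so H_1 = Z/2.

H_1 = Z/2.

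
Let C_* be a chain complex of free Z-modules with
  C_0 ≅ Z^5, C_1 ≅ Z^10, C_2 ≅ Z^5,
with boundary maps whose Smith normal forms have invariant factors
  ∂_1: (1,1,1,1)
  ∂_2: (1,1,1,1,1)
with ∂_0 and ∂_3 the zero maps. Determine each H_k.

H_0: b_0 = 5 − 0 − 4 = 1; torsion from ∂_1 factors > 1: none. So H_0 ≅ Z.
H_1: b_1 = 10 − 4 − 5 = 1; torsion from ∂_2 factors > 1: none. So H_1 ≅ Z.
H_2: b_2 = 5 − 5 − 0 = 0; torsion from ∂_3 factors > 1: none. So H_2 ≅ 0.

H_0 ≅ Z,  H_1 ≅ Z,  H_2 = 0.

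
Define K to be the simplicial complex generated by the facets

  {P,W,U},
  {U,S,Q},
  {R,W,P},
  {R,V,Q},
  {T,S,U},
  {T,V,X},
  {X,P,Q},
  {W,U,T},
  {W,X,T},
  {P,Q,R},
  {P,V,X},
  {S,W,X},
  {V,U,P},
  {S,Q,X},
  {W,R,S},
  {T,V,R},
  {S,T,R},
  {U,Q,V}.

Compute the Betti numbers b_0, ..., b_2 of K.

Fix the vertex order P < Q < R < S < T < U < V < W < X and write every simplex with vertices in increasing order. Then dim K = 2 and the simplices of K are:

  0-simplices (9): P, Q, R, S, T, U, V, W, X
  1-simplices (27): PQ, PR, PU, PV, PW, PX, QR, QS, QU, QV, QX, RS, RT, RV, RW, ST, SU, SW, SX, TU, TV, TW, TX, UV, UW, VX, WX
  2-simplices (18): PQR, PQX, PRW, PUV, PUW, PVX, QRV, QSU, QSX, QUV, RST, RSW, RTV, STU, SWX, TUW, TVX, TWX

so the chain groups are C_0 ≅ Z^9, C_1 ≅ Z^27, C_2 ≅ Z^18.

The boundary map ∂_1: C_1 → C_0 sends each edge [p,q] (with p < q) to q − p.
The resulting 9×27 matrix has rank 8, and its Smith normal form has invariant factors (1,1,1,1,1,1,1,1).

Boundary ∂_2: C_2 → C_1 acts by ∂[p,q,r] = [q,r] − [p,r] + [p,q]. For instance
  ∂TVX = VX − TX + TV,
  ∂RST = ST − RT + RS.
This gives a 27×18 integer matrix of rank 18; reducing to Smith normal form yields diagonal entries (1,1,1,1,1,1,1,1,1,1,1,1,1,1,1,1,1,2).

Now H_k = ker ∂_k / im ∂_{k+1}, so:

  H_0: rank C_0 − rank ∂_1 = 9 − 8 = 1, and the invariant factors of ∂_1 are all 1, so H_0 = Z.
  H_1: rank ker ∂_1 − rank ∂_2 = (27 − 8) − 18 = 1, and ∂_2 has invariant factor 2 > 1, so H_1 = Z ⊕ Z_2.
  H_2: rank ker ∂_2 − rank ∂_3 = (18 − 18) − 0 = 0, and there is no ∂_3, so H_2 = 0.

Hence the Betti numbers are b_0 = 1, b_1 = 1, b_2 = 0.

b_0 = 1, b_1 = 1, b_2 = 0.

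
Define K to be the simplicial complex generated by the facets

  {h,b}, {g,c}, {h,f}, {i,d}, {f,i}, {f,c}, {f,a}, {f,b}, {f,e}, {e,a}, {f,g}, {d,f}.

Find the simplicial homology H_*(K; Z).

H_0 = Z,  H_1 = Z^4.

Order the vertices as a < b < c < d < e < f < g < h < i. Listing each simplex with vertices in this order, K has dimension 1 with simplices:

  0-simplices (9): a, b, c, d, e, f, g, h, i
  1-simplices (12): ae, af, bf, bh, cf, cg, df, di, ef, fg, fh, fi

Hence C_0 ≅ Z^9, C_1 ≅ Z^12.

Boundary ∂_1: C_1 → C_0 sends each edge [p,q] (with p < q) to q − p. For instance
  ∂df = f − d.
This gives a 9×12 integer matrix of rank 8; reducing to Smith normal form yields diagonal entries (1,1,1,1,1,1,1,1).

Reading off H_k = ker ∂_k / im ∂_{k+1}:

  H_0: rank C_0 − rank ∂_1 = 9 − 8 = 1, and the invariant factors of ∂_1 are all 1, so H_0 ≅ Z.
  H_1: rank ker ∂_1 − rank ∂_2 = (12 − 8) − 0 = 4, and there is no ∂_2, so H_1 ≅ Z^4.

As a check, the Euler characteristic is 9 − 12 = -3, which agrees with 1 − 4 = -3.
(K is a triangulation of a wedge of 4 circles.)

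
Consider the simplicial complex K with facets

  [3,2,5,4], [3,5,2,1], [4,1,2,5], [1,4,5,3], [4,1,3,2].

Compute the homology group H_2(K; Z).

K has 5 vertices, 10 edges, 10 triangles, 5 3-simplices.
rank ∂_2 = 6, rank ∂_3 = 4 ⇒ b_2 = 10 − 6 − 4 = 0; all invariant factors of ∂_3 are 1 so no torsion. So H_2 = 0.

H_2 = 0.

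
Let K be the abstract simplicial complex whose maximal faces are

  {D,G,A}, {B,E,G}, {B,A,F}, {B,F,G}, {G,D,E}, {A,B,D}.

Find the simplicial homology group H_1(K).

K has 6 vertices, 12 edges, 6 triangles.
rank ∂_1 = 5, rank ∂_2 = 6 ⇒ b_1 = 12 − 5 − 6 = 1; all invariant factors of ∂_2 are 1 so no torsion. So H_1 = Z.

H_1 = Z.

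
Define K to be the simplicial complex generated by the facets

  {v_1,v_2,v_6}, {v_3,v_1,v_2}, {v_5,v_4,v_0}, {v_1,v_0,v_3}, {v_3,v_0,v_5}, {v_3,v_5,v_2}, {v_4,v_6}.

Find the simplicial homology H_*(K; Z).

Order the vertices as v_0 < v_1 < v_2 < v_3 < v_4 < v_5 < v_6. Listing each simplex with vertices in this order, K has dimension 2 with simplices:

  0-simplices (7): [v_0], [v_1], [v_2], [v_3], [v_4], [v_5], [v_6]
  1-simplices (13): [v_0,v_1], [v_0,v_3], [v_0,v_4], [v_0,v_5], [v_1,v_2], [v_1,v_3], [v_1,v_6], [v_2,v_3], [v_2,v_5], [v_2,v_6], [v_3,v_5], [v_4,v_5], [v_4,v_6]
  2-simplices (6): [v_0,v_1,v_3], [v_0,v_3,v_5], [v_0,v_4,v_5], [v_1,v_2,v_3], [v_1,v_2,v_6], [v_2,v_3,v_5]

Hence C_0 ≅ Z^7, C_1 ≅ Z^13, C_2 ≅ Z^6.

∂_1: C_1 → C_0 maps an edge to its endpoints' difference, ∂[p,q] = q − p. For instance
  ∂[v_2,v_3] = [v_3] − [v_2].
This gives a 7×13 integer matrix of rank 6; reducing to Smith normal form yields diagonal entries (1,1,1,1,1,1).

The boundary map ∂_2: C_2 → C_1 maps a triangle to the signed sum of its edges. For instance
  ∂[v_1,v_2,v_3] = [v_2,v_3] − [v_1,v_3] + [v_1,v_2],
  ∂[v_0,v_3,v_5] = [v_3,v_5] − [v_0,v_5] + [v_0,v_3].
This gives a 13×6 integer matrix of rank 6; reducing to Smith normal form yields diagonal entries (1,1,1,1,1,1).

Computing H_k = (kernel of ∂_k) / (image of ∂_{k+1}):

  H_0: rank C_0 − rank ∂_1 = 7 − 6 = 1, and the invariant factors of ∂_1 are all 1, so H_0 ≅ Z.
  H_1: rank ker ∂_1 − rank ∂_2 = (13 − 6) − 6 = 1, and the invariant factors of ∂_2 are all 1, so H_1 ≅ Z.
  H_2: rank ker ∂_2 − rank ∂_3 = (6 − 6) − 0 = 0, and there is no ∂_3, so H_2 ≅ 0.

As a check, the Euler characteristic is 7 − 13 + 6 = 0, which agrees with 1 − 1 + 0 = 0.

H_0 = Z,  H_1 = Z,  H_2 = 0.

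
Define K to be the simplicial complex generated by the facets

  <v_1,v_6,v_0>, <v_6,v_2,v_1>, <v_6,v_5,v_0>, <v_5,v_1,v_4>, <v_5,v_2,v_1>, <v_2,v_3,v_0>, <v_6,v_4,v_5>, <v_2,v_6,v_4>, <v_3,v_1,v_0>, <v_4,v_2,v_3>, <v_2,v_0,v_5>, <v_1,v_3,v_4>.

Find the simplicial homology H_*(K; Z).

H_0 ≅ Z,  H_1 ≅ Z/2Z,  H_2 = 0.

K has 7 vertices, 18 edges, 12 triangles.
rank ∂_0 = 0, rank ∂_1 = 6 ⇒ b_0 = 7 − 0 − 6 = 1; all invariant factors of ∂_1 are 1 so no torsion. So H_0 ≅ Z.
rank ∂_1 = 6, rank ∂_2 = 12 ⇒ b_1 = 18 − 6 − 12 = 0; ∂_2 has invariant factor(s) [2] giving torsion. So H_1 ≅ Z/2Z.
rank ∂_2 = 12, rank ∂_3 = 0 ⇒ b_2 = 12 − 12 − 0 = 0. So H_2 ≅ 0.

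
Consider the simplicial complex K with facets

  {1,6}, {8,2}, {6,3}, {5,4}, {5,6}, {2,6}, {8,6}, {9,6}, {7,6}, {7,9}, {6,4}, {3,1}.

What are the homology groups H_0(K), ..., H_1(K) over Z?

H_0 ≅ Z,  H_1 ≅ Z^4.

Fix the vertex order 1 < 2 < 3 < 4 < 5 < 6 < 7 < 8 < 9 and write every simplex with vertices in increasing order. Then dim K = 1 and the simplices of K are:

  0-simplices (9): [1], [2], [3], [4], [5], [6], [7], [8], [9]
  1-simplices (12): [1,3], [1,6], [2,6], [2,8], [3,6], [4,5], [4,6], [5,6], [6,7], [6,8], [6,9], [7,9]

giving chain groups C_0 ≅ Z^9, C_1 ≅ Z^12.

Boundary ∂_1: C_1 → C_0 is given by ∂[p,q] = [q] − [p].
The 9×12 boundary matrix has rank 8 and Smith normal form diag(1,1,1,1,1,1,1,1).

Reading off H_k = ker ∂_k / im ∂_{k+1}:

  H_0: rank C_0 − rank ∂_1 = 9 − 8 = 1, and the invariant factors of ∂_1 are all 1, so H_0 ≅ Z.
  H_1: rank ker ∂_1 − rank ∂_2 = (12 − 8) − 0 = 4, and there is no ∂_2, so H_1 ≅ Z^4.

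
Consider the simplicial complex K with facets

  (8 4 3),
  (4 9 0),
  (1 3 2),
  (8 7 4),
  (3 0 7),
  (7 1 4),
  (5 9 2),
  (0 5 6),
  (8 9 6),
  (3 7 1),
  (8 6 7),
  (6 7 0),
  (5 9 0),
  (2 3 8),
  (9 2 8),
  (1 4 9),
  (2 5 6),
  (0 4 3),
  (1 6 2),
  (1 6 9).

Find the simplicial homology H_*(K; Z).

H_0 = Z,  H_1 = Z ⊕ Z/2,  H_2 = 0.

We work with the vertex ordering 0 < 1 < 2 < 3 < 4 < 5 < 6 < 7 < 8 < 9. The simplices of K, each written with vertices in increasing order, are:

  0-simplices (10): [0], [1], [2], [3], [4], [5], [6], [7], [8], [9]
  1-simplices (30): (30 of them)
  2-simplices (20): (20 of them)

Hence C_0 ≅ Z^10, C_1 ≅ Z^30, C_2 ≅ Z^20.

∂_1: C_1 → C_0 maps an edge to its endpoints' difference, ∂[p,q] = q − p.
As a 10×30 matrix over Z this has rank 9, with invariant factors (1,1,1,1,1,1,1,1,1).

The boundary map ∂_2: C_2 → C_1 acts by ∂[p,q,r] = [q,r] − [p,r] + [p,q]. For instance
  ∂[2,5,9] = [5,9] − [2,9] + [2,5],
  ∂[1,4,9] = [4,9] − [1,9] + [1,4].
This gives a 30×20 integer matrix of rank 20; reducing to Smith normal form yields diagonal entries (1,1,1,1,1,1,1,1,1,1,1,1,1,1,1,1,1,1,1,2).

Reading off H_k = ker ∂_k / im ∂_{k+1}:

  H_0: rank C_0 − rank ∂_1 = 10 − 9 = 1, and the invariant factors of ∂_1 are all 1, so H_0 ≅ Z.
  H_1: rank ker ∂_1 − rank ∂_2 = (30 − 9) − 20 = 1, and ∂_2 has invariant factor 2 > 1, so H_1 ≅ Z ⊕ Z/2.
  H_2: rank ker ∂_2 − rank ∂_3 = (20 − 20) − 0 = 0, and there is no ∂_3, so H_2 ≅ 0.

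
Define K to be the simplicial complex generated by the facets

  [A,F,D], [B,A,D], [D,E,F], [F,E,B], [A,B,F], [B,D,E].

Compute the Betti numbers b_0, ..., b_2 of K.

Order the vertices as A < B < D < E < F. Listing each simplex with vertices in this order, K has dimension 2 with simplices:

  0-simplices (5): A, B, D, E, F
  1-simplices (9): AB, AD, AF, BD, BE, BF, DE, DF, EF
  2-simplices (6): ABD, ABF, ADF, BDE, BEF, DEF

so the chain groups are C_0 ≅ Z^5, C_1 ≅ Z^9, C_2 ≅ Z^6.

The boundary map ∂_1: C_1 → C_0 maps an edge to its endpoints' difference, ∂[p,q] = q − p.
As a 5×9 matrix over Z this has rank 4, with invariant factors (1,1,1,1).

The boundary map ∂_2: C_2 → C_1 sends each 2-simplex [p,q,r] to [q,r] − [p,r] + [p,q]. For instance
  ∂BDE = DE − BE + BD,
  ∂ABD = BD − AD + AB.
The 9×6 boundary matrix has rank 5 and Smith normal form diag(1,1,1,1,1).

Reading off H_k = ker ∂_k / im ∂_{k+1}:

  H_0: rank C_0 − rank ∂_1 = 5 − 4 = 1, and the invariant factors of ∂_1 are all 1, so H_0 ≅ Z.
  H_1: rank ker ∂_1 − rank ∂_2 = (9 − 4) − 5 = 0, and the invariant factors of ∂_2 are all 1, so H_1 ≅ 0.
  H_2: rank ker ∂_2 − rank ∂_3 = (6 − 5) − 0 = 1, and there is no ∂_3, so H_2 ≅ Z.

(K is a triangulation of the 2-sphere S^2.)

Hence the Betti numbers are b_0 = 1, b_1 = 0, b_2 = 1.

b_0 = 1, b_1 = 0, b_2 = 1.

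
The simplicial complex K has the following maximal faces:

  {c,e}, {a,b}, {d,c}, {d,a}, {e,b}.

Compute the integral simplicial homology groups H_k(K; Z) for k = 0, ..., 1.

H_0 = Z,  H_1 = Z.

We work with the vertex ordering a < b < c < d < e. The simplices of K, each written with vertices in increasing order, are:

  0-simplices (5): a, b, c, d, e
  1-simplices (5): ab, ad, be, cd, ce

giving chain groups C_0 ≅ Z^5, C_1 ≅ Z^5.

∂_1: C_1 → C_0 sends each edge [p,q] (with p < q) to q − p.
As a 5×5 matrix over Z this has rank 4, with invariant factors (1,1,1,1).

Computing H_k = (kernel of ∂_k) / (image of ∂_{k+1}):

  H_0: rank C_0 − rank ∂_1 = 5 − 4 = 1, and the invariant factors of ∂_1 are all 1, so H_0 = Z.
  H_1: rank ker ∂_1 − rank ∂_2 = (5 − 4) − 0 = 1, and there is no ∂_2, so H_1 = Z.

(K is a triangulation of the circle S^1.)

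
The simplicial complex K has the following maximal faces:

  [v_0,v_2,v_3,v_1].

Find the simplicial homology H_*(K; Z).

H_0 ≅ Z,  H_1 = 0,  H_2 = 0,  H_3 = 0.

Fix the vertex order v_0 < v_1 < v_2 < v_3 and write every simplex with vertices in increasing order. Then dim K = 3 and the simplices of K are:

  0-simplices (4): [v_0], [v_1], [v_2], [v_3]
  1-simplices (6): [v_0,v_1], [v_0,v_2], [v_0,v_3], [v_1,v_2], [v_1,v_3], [v_2,v_3]
  2-simplices (4): [v_0,v_1,v_2], [v_0,v_1,v_3], [v_0,v_2,v_3], [v_1,v_2,v_3]
  3-simplices (1): [v_0,v_1,v_2,v_3]

giving chain groups C_0 ≅ Z^4, C_1 ≅ Z^6, C_2 ≅ Z^4, C_3 ≅ Z^1.

∂_1: C_1 → C_0 maps an edge to its endpoints' difference, ∂[p,q] = q − p.
The 4×6 boundary matrix has rank 3 and Smith normal form diag(1,1,1).

The boundary map ∂_2: C_2 → C_1 maps a triangle to the signed sum of its edges. For instance
  ∂[v_0,v_1,v_3] = [v_1,v_3] − [v_0,v_3] + [v_0,v_1],
  ∂[v_0,v_2,v_3] = [v_2,v_3] − [v_0,v_3] + [v_0,v_2].
As a 6×4 matrix over Z this has rank 3, with invariant factors (1,1,1).

The boundary map ∂_3: C_3 → C_2 sends each 3-simplex σ to the alternating sum Σ_i (−1)^i (σ with its i-th vertex removed). For instance
  ∂[v_0,v_1,v_2,v_3] = [v_1,v_2,v_3] − [v_0,v_2,v_3] + [v_0,v_1,v_3] − [v_0,v_1,v_2].
The resulting 4×1 matrix has rank 1, and its Smith normal form has invariant factors (1).

Now H_k = ker ∂_k / im ∂_{k+1}, so:

  H_0: rank C_0 − rank ∂_1 = 4 − 3 = 1, and the invariant factors of ∂_1 are all 1, so H_0 = Z.
  H_1: rank ker ∂_1 − rank ∂_2 = (6 − 3) − 3 = 0, and the invariant factors of ∂_2 are all 1, so H_1 = 0.
  H_2: rank ker ∂_2 − rank ∂_3 = (4 − 3) − 1 = 0, and the invariant factors of ∂_3 are all 1, so H_2 = 0.
  H_3: rank ker ∂_3 − rank ∂_4 = (1 − 1) − 0 = 0, and there is no ∂_4, so H_3 = 0.

As a check, the Euler characteristic is 4 − 6 + 4 − 1 = 1, which agrees with 1 − 0 + 0 − 0 = 1.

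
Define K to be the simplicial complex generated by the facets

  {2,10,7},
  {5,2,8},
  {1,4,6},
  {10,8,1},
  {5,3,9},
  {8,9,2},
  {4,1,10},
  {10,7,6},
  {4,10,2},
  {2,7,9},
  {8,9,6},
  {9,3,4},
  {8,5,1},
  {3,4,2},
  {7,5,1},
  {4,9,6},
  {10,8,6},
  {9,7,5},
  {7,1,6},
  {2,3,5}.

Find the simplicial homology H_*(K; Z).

H_0 = Z,  H_1 = Z ⊕ Z/2Z,  H_2 = 0.

We work with the vertex ordering 1 < 2 < 3 < 4 < 5 < 6 < 7 < 8 < 9 < 10. The simplices of K, each written with vertices in increasing order, are:

  0-simplices (10): [1], [2], [3], [4], [5], [6], [7], [8], [9], [10]
  1-simplices (30): (30 of them)
  2-simplices (20): (20 of them)

giving chain groups C_0 ≅ Z^10, C_1 ≅ Z^30, C_2 ≅ Z^20.

∂_1: C_1 → C_0 is given by ∂[p,q] = [q] − [p].
As a 10×30 matrix over Z this has rank 9, with invariant factors (1,1,1,1,1,1,1,1,1).

The boundary map ∂_2: C_2 → C_1 acts by ∂[p,q,r] = [q,r] − [p,r] + [p,q]. For instance
  ∂[1,4,6] = [4,6] − [1,6] + [1,4],
  ∂[2,4,10] = [4,10] − [2,10] + [2,4].
This gives a 30×20 integer matrix of rank 20; reducing to Smith normal form yields diagonal entries (1,1,1,1,1,1,1,1,1,1,1,1,1,1,1,1,1,1,1,2).

Now H_k = ker ∂_k / im ∂_{k+1}, so:

  H_0: rank C_0 − rank ∂_1 = 10 − 9 = 1, and the invariant factors of ∂_1 are all 1, so H_0 ≅ Z.
  H_1: rank ker ∂_1 − rank ∂_2 = (30 − 9) − 20 = 1, and ∂_2 has invariant factor 2 > 1, so H_1 ≅ Z ⊕ Z/2Z.
  H_2: rank ker ∂_2 − rank ∂_3 = (20 − 20) − 0 = 0, and there is no ∂_3, so H_2 ≅ 0.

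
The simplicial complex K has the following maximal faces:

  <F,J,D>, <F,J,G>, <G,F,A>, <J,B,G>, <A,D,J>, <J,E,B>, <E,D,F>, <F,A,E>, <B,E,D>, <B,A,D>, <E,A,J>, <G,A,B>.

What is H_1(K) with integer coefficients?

Fix the vertex order A < B < D < E < F < G < J and write every simplex with vertices in increasing order. Then dim K = 2 and the simplices of K are:

  0-simplices (7): A, B, D, E, F, G, J
  1-simplices (18): AB, AD, AE, AF, AG, AJ, BD, BE, BG, BJ, DE, DF, DJ, EF, EJ, FG, FJ, GJ
  2-simplices (12): ABD, ABG, ADJ, AEF, AEJ, AFG, BDE, BEJ, BGJ, DEF, DFJ, FGJ

so the chain groups are C_0 ≅ Z^7, C_1 ≅ Z^18, C_2 ≅ Z^12.

Boundary ∂_1: C_1 → C_0 maps an edge to its endpoints' difference, ∂[p,q] = q − p. For instance
  ∂EF = F − E.
This gives a 7×18 integer matrix of rank 6; reducing to Smith normal form yields diagonal entries (1,1,1,1,1,1).

The boundary map ∂_2: C_2 → C_1 sends each 2-simplex [p,q,r] to [q,r] − [p,r] + [p,q]. For instance
  ∂BEJ = EJ − BJ + BE,
  ∂BDE = DE − BE + BD.
As a 18×12 matrix over Z this has rank 12, with invariant factors (1,1,1,1,1,1,1,1,1,1,1,2).

Reading off H_k = ker ∂_k / im ∂_{k+1}:

  H_1: rank ker ∂_1 − rank ∂_2 = (18 − 6) − 12 = 0, and ∂_2 has invariant factor 2 > 1, so H_1 ≅ Z/2.

(K is a triangulation of the real projective plane RP^2.)

H_1 ≅ Z/2.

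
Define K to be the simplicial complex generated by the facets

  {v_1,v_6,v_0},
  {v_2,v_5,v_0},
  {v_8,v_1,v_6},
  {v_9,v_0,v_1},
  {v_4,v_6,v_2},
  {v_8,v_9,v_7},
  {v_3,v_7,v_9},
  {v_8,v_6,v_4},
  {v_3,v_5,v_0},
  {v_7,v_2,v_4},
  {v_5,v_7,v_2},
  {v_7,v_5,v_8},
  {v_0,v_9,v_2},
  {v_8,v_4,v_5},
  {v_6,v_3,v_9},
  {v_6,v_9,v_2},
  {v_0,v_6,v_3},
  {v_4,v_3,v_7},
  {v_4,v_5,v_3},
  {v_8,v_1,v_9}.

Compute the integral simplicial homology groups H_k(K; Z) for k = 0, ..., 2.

Fix the vertex order v_0 < v_1 < v_2 < v_3 < v_4 < v_5 < v_6 < v_7 < v_8 < v_9 and write every simplex with vertices in increasing order. Then dim K = 2 and the simplices of K are:

  0-simplices (10): [v_0], [v_1], [v_2], [v_3], [v_4], [v_5], [v_6], [v_7], [v_8], [v_9]
  1-simplices (30): (30 of them)
  2-simplices (20): (20 of them)

giving chain groups C_0 ≅ Z^10, C_1 ≅ Z^30, C_2 ≅ Z^20.

The boundary map ∂_1: C_1 → C_0 is given by ∂[p,q] = [q] − [p]. For instance
  ∂[v_5,v_8] = [v_8] − [v_5].
As a 10×30 matrix over Z this has rank 9, with invariant factors (1,1,1,1,1,1,1,1,1).

The boundary map ∂_2: C_2 → C_1 acts by ∂[p,q,r] = [q,r] − [p,r] + [p,q]. For instance
  ∂[v_4,v_5,v_8] = [v_5,v_8] − [v_4,v_8] + [v_4,v_5],
  ∂[v_3,v_4,v_7] = [v_4,v_7] − [v_3,v_7] + [v_3,v_4].
The resulting 30×20 matrix has rank 20, and its Smith normal form has invariant factors (1,1,1,1,1,1,1,1,1,1,1,1,1,1,1,1,1,1,1,2).

Reading off H_k = ker ∂_k / im ∂_{k+1}:

  H_0: rank C_0 − rank ∂_1 = 10 − 9 = 1, and the invariant factors of ∂_1 are all 1, so H_0 = Z.
  H_1: rank ker ∂_1 − rank ∂_2 = (30 − 9) − 20 = 1, and ∂_2 has invariant factor 2 > 1, so H_1 = Z × Z/2.
  H_2: rank ker ∂_2 − rank ∂_3 = (20 − 20) − 0 = 0, and there is no ∂_3, so H_2 = 0.

As a check, the Euler characteristic is 10 − 30 + 20 = 0, which agrees with 1 − 1 + 0 = 0.

H_0 = Z,  H_1 = Z × Z/2,  H_2 = 0.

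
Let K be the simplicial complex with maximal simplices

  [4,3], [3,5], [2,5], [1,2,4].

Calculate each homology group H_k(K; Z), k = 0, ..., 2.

We work with the vertex ordering 1 < 2 < 3 < 4 < 5. The simplices of K, each written with vertices in increasing order, are:

  0-simplices (5): [1], [2], [3], [4], [5]
  1-simplices (6): [1,2], [1,4], [2,4], [2,5], [3,4], [3,5]
  2-simplices (1): [1,2,4]

giving chain groups C_0 ≅ Z^5, C_1 ≅ Z^6, C_2 ≅ Z^1.

Boundary ∂_1: C_1 → C_0 maps an edge to its endpoints' difference, ∂[p,q] = q − p. For instance
  ∂[2,5] = [5] − [2].
The 5×6 boundary matrix has rank 4 and Smith normal form diag(1,1,1,1).

The boundary map ∂_2: C_2 → C_1 maps a triangle to the signed sum of its edges. For instance
  ∂[1,2,4] = [2,4] − [1,4] + [1,2].
The 6×1 boundary matrix has rank 1 and Smith normal form diag(1).

Now H_k = ker ∂_k / im ∂_{k+1}, so:

  H_0: rank C_0 − rank ∂_1 = 5 − 4 = 1, and the invariant factors of ∂_1 are all 1, so H_0 = Z.
  H_1: rank ker ∂_1 − rank ∂_2 = (6 − 4) − 1 = 1, and the invariant factors of ∂_2 are all 1, so H_1 = Z.
  H_2: rank ker ∂_2 − rank ∂_3 = (1 − 1) − 0 = 0, and there is no ∂_3, so H_2 = 0.

As a check, the Euler characteristic is 5 − 6 + 1 = 0, which agrees with 1 − 1 + 0 = 0.

H_0 ≅ Z,  H_1 ≅ Z,  H_2 = 0.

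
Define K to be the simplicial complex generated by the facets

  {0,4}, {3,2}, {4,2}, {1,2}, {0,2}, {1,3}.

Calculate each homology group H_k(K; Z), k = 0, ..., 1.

H_0 = Z,  H_1 = Z^2.

Fix the vertex order 0 < 1 < 2 < 3 < 4 and write every simplex with vertices in increasing order. Then dim K = 1 and the simplices of K are:

  0-simplices (5): [0], [1], [2], [3], [4]
  1-simplices (6): [0,2], [0,4], [1,2], [1,3], [2,3], [2,4]

so the chain groups are C_0 ≅ Z^5, C_1 ≅ Z^6.

∂_1: C_1 → C_0 maps an edge to its endpoints' difference, ∂[p,q] = q − p. For instance
  ∂[0,2] = [2] − [0].
The resulting 5×6 matrix has rank 4, and its Smith normal form has invariant factors (1,1,1,1).

Computing H_k = (kernel of ∂_k) / (image of ∂_{k+1}):

  H_0: rank C_0 − rank ∂_1 = 5 − 4 = 1, and the invariant factors of ∂_1 are all 1, so H_0 ≅ Z.
  H_1: rank ker ∂_1 − rank ∂_2 = (6 − 4) − 0 = 2, and there is no ∂_2, so H_1 ≅ Z^2.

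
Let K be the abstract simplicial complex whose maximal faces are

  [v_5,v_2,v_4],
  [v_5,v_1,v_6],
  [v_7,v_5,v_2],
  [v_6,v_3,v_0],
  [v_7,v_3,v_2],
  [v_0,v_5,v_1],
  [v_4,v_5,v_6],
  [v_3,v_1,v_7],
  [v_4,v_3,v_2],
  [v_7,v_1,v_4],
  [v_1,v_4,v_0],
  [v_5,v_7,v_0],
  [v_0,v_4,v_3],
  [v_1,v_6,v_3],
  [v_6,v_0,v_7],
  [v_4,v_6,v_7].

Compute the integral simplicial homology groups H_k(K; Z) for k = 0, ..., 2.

H_0 ≅ Z,  H_1 ≅ Z^2,  H_2 ≅ Z.

We work with the vertex ordering v_0 < v_1 < v_2 < v_3 < v_4 < v_5 < v_6 < v_7. The simplices of K, each written with vertices in increasing order, are:

  0-simplices (8): [v_0], [v_1], [v_2], [v_3], [v_4], [v_5], [v_6], [v_7]
  1-simplices (24): (24 of them)
  2-simplices (16): (16 of them)

Hence C_0 ≅ Z^8, C_1 ≅ Z^24, C_2 ≅ Z^16.

Boundary ∂_1: C_1 → C_0 maps an edge to its endpoints' difference, ∂[p,q] = q − p.
As a 8×24 matrix over Z this has rank 7, with invariant factors (1,1,1,1,1,1,1).

The boundary map ∂_2: C_2 → C_1 sends each 2-simplex [p,q,r] to [q,r] − [p,r] + [p,q]. For instance
  ∂[v_1,v_5,v_6] = [v_5,v_6] − [v_1,v_6] + [v_1,v_5],
  ∂[v_1,v_3,v_6] = [v_3,v_6] − [v_1,v_6] + [v_1,v_3].
This gives a 24×16 integer matrix of rank 15; reducing to Smith normal form yields diagonal entries (1,1,1,1,1,1,1,1,1,1,1,1,1,1,1).

From H_k ≅ ker(∂_k) / im(∂_{k+1}) we obtain:

  H_0: rank C_0 − rank ∂_1 = 8 − 7 = 1, and the invariant factors of ∂_1 are all 1, so H_0 ≅ Z.
  H_1: rank ker ∂_1 − rank ∂_2 = (24 − 7) − 15 = 2, and the invariant factors of ∂_2 are all 1, so H_1 ≅ Z^2.
  H_2: rank ker ∂_2 − rank ∂_3 = (16 − 15) − 0 = 1, and there is no ∂_3, so H_2 ≅ Z.

As a check, the Euler characteristic is 8 − 24 + 16 = 0, which agrees with 1 − 2 + 1 = 0.
(K is a triangulation of the torus T^2.)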